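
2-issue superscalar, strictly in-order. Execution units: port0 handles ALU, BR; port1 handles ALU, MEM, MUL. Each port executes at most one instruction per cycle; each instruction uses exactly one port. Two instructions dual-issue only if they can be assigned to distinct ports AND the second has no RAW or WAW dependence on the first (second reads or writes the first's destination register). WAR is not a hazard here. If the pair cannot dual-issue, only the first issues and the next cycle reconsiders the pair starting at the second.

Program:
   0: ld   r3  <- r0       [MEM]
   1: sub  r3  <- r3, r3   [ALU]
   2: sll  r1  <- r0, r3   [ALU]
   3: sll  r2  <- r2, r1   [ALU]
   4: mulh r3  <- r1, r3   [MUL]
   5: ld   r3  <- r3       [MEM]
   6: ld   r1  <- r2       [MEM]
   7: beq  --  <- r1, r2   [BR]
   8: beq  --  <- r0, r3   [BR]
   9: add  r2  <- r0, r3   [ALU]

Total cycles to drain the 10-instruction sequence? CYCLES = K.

CYCLES = 8

#0 head=0: ld.MEM i0 RAW+WAW r3
#1 head=1: sub.ALU i1 RAW r3
#2 head=2: sll.ALU i2 RAW r1
#3 head=3: sll.ALU+mulh.MUL i3+i4 pair
#4 head=5: ld.MEM i5 no-port MEM/MEM
#5 head=6: ld.MEM i6 RAW r1
#6 head=7: beq.BR i7 no-port BR/BR
#7 head=8: beq.BR+add.ALU i8+i9 pair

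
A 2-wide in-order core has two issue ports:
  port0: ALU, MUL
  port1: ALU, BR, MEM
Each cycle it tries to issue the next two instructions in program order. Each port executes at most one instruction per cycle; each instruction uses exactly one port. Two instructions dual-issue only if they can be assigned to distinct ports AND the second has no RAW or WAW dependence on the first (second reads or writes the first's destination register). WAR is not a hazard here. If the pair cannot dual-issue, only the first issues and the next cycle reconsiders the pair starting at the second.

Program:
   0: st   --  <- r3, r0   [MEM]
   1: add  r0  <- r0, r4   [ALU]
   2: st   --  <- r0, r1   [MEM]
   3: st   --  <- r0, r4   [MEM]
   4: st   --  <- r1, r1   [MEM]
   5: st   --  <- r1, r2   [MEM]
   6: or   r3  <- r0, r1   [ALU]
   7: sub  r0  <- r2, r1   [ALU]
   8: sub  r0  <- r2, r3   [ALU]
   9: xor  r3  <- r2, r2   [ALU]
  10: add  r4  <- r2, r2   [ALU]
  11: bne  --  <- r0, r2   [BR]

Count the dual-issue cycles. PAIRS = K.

PAIRS = 4

  cy0 -> i0,i1 (st;add) 2-wide
  cy1 -> i2 (st) no-port MEM/MEM
  cy2 -> i3 (st) no-port MEM/MEM
  cy3 -> i4 (st) no-port MEM/MEM
  cy4 -> i5,i6 (st;or) 2-wide
  cy5 -> i7 (sub) WAW r0
  cy6 -> i8,i9 (sub;xor) 2-wide
  cy7 -> i10,i11 (add;bne) 2-wide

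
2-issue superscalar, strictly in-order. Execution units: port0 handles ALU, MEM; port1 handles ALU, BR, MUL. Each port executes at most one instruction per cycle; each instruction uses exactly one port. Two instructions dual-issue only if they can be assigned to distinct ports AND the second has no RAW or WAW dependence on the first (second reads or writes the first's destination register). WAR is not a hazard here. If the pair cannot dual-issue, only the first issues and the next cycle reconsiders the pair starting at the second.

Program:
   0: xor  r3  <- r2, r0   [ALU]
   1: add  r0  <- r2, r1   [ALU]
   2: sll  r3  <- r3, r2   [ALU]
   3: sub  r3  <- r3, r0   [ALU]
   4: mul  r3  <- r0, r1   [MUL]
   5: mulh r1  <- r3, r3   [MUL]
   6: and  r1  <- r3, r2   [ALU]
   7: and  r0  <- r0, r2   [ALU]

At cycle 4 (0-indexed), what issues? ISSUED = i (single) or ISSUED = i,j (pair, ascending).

ISSUED = 5

  cy0 -> i0&i1 (xor.ALU add.ALU) dual
  cy1 -> i2 (sll.ALU) RAW+WAW r3
  cy2 -> i3 (sub.ALU) WAW r3
  cy3 -> i4 (mul.MUL) no-port MUL/MUL
  cy4 -> i5 (mulh.MUL) WAW r1
  cy5 -> i6&i7 (and.ALU and.ALU) dual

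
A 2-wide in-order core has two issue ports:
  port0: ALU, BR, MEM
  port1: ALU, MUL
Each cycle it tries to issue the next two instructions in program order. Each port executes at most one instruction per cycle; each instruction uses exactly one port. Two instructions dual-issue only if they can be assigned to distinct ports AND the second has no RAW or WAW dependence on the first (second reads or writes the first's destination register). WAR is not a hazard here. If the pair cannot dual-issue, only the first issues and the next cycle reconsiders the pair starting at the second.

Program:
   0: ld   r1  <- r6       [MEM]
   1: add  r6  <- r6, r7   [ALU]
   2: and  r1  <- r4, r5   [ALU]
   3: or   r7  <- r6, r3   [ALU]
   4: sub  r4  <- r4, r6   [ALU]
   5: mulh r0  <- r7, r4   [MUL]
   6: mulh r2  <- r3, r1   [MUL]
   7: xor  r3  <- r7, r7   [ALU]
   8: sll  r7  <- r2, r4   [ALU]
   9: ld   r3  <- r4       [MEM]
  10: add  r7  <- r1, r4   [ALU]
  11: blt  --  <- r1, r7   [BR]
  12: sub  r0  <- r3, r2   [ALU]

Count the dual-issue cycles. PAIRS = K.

PAIRS = 5

c0: i0&i1 ld.MEM/add.ALU  2-wide
c1: i2&i3 and.ALU/or.ALU  2-wide
c2: i4 sub.ALU  RAW r4
c3: i5 mulh.MUL  no-port MUL/MUL
c4: i6&i7 mulh.MUL/xor.ALU  2-wide
c5: i8&i9 sll.ALU/ld.MEM  2-wide
c6: i10 add.ALU  RAW r7
c7: i11&i12 blt.BR/sub.ALU  2-wide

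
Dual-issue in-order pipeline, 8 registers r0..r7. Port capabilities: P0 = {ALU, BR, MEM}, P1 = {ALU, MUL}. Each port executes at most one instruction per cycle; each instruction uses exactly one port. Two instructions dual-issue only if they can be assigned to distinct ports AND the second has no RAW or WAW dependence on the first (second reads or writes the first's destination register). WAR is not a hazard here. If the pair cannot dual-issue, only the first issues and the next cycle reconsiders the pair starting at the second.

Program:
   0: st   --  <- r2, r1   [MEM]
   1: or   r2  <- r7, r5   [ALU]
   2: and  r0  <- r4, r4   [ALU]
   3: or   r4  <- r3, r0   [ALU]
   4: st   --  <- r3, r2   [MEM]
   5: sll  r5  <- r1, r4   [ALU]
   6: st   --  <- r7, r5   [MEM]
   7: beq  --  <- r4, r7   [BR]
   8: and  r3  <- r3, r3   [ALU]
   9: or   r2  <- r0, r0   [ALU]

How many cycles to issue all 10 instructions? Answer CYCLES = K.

CYCLES = 7

[0] i0&i1  st/or  -- dual
[1] i2  and  -- RAW r0
[2] i3&i4  or/st  -- dual
[3] i5  sll  -- RAW r5
[4] i6  st  -- no-port MEM/BR
[5] i7&i8  beq/and  -- dual
[6] i9  or  -- tail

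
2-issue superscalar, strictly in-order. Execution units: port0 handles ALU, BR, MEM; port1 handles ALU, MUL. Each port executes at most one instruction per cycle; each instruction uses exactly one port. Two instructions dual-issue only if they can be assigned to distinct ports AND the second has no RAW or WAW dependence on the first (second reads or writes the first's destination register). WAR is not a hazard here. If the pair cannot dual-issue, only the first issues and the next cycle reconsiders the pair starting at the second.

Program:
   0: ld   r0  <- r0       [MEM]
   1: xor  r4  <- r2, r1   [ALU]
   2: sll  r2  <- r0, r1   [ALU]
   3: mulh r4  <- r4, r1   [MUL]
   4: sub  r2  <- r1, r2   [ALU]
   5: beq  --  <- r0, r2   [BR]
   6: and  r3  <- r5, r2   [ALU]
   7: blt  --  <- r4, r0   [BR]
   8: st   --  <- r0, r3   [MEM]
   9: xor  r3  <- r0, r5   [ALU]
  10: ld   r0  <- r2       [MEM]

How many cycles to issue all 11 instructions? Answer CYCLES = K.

CYCLES = 7

[0] i0+i1  ld.MEM+xor.ALU  -- 2-wide
[1] i2+i3  sll.ALU+mulh.MUL  -- 2-wide
[2] i4  sub.ALU  -- RAW r2
[3] i5+i6  beq.BR+and.ALU  -- 2-wide
[4] i7  blt.BR  -- no-port BR/MEM
[5] i8+i9  st.MEM+xor.ALU  -- 2-wide
[6] i10  ld.MEM  -- tail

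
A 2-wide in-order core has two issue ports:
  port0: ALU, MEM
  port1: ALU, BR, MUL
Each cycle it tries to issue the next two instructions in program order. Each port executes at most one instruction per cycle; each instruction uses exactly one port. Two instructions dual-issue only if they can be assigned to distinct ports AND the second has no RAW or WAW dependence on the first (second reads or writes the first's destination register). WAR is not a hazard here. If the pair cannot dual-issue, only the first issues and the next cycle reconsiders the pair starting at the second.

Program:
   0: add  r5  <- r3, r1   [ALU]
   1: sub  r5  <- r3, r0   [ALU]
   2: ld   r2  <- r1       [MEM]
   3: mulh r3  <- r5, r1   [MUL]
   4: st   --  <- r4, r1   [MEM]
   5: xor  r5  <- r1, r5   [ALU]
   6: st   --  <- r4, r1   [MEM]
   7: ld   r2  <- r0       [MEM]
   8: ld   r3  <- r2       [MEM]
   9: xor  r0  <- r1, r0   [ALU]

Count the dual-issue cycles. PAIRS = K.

t=0 i0:add ; WAW r5
t=1 i1,i2:sub ld ; dual
t=2 i3,i4:mulh st ; dual
t=3 i5,i6:xor st ; dual
t=4 i7:ld ; no-port MEM/MEM
t=5 i8,i9:ld xor ; dual

PAIRS = 4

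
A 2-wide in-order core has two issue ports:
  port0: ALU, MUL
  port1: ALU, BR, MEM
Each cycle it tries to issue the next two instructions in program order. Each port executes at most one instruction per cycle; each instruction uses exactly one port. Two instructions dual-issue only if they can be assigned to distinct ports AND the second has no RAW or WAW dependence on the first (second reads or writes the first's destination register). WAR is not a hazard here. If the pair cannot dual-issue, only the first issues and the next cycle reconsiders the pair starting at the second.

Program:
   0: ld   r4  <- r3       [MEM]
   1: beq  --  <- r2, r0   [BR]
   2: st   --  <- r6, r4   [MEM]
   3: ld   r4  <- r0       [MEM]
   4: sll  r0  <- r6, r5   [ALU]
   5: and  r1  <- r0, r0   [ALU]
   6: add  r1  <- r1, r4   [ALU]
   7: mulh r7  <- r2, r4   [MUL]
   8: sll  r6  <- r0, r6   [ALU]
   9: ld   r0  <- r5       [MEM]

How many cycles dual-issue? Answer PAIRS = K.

PAIRS = 3

0. ld @i0  | no-port MEM/BR
1. beq @i1  | no-port BR/MEM
2. st @i2  | no-port MEM/MEM
3. ld;sll @i3/i4  | 2-wide
4. and @i5  | RAW+WAW r1
5. add;mulh @i6/i7  | 2-wide
6. sll;ld @i8/i9  | 2-wide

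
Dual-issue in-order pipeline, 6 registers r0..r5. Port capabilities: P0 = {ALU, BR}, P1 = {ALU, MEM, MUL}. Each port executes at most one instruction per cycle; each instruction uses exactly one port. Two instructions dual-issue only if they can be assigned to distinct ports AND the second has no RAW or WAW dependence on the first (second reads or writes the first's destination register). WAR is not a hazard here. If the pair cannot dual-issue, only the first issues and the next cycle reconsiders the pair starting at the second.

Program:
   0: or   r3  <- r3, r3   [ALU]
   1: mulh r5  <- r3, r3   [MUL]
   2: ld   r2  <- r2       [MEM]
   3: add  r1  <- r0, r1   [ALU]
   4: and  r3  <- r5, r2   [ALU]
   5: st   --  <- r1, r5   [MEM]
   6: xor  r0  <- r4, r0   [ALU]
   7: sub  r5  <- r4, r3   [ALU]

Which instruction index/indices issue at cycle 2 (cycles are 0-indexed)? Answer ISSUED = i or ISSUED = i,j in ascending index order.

ISSUED = 2,3

0. or @i0  | RAW r3
1. mulh @i1  | no-port MUL/MEM
2. ld/add @i2/i3  | 2-wide
3. and/st @i4/i5  | 2-wide
4. xor/sub @i6/i7  | 2-wide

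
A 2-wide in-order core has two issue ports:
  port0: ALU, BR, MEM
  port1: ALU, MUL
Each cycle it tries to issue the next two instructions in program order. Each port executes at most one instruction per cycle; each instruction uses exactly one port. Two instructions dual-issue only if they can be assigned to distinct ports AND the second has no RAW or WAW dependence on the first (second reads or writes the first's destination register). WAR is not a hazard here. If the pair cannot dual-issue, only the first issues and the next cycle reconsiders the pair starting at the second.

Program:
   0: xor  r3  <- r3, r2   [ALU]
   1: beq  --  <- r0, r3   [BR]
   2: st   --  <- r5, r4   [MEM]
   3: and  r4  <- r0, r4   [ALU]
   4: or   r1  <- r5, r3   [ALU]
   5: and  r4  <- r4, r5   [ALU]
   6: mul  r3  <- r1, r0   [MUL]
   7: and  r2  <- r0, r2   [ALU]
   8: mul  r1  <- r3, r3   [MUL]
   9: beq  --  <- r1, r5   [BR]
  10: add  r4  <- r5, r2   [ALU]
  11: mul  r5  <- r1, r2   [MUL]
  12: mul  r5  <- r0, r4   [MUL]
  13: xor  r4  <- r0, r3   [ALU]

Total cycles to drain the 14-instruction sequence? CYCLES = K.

[0] i0  xor.ALU  -- RAW r3
[1] i1  beq.BR  -- no-port BR/MEM
[2] i2/i3  st.MEM and.ALU  -- 2-wide
[3] i4/i5  or.ALU and.ALU  -- 2-wide
[4] i6/i7  mul.MUL and.ALU  -- 2-wide
[5] i8  mul.MUL  -- RAW r1
[6] i9/i10  beq.BR add.ALU  -- 2-wide
[7] i11  mul.MUL  -- no-port MUL/MUL
[8] i12/i13  mul.MUL xor.ALU  -- 2-wide

CYCLES = 9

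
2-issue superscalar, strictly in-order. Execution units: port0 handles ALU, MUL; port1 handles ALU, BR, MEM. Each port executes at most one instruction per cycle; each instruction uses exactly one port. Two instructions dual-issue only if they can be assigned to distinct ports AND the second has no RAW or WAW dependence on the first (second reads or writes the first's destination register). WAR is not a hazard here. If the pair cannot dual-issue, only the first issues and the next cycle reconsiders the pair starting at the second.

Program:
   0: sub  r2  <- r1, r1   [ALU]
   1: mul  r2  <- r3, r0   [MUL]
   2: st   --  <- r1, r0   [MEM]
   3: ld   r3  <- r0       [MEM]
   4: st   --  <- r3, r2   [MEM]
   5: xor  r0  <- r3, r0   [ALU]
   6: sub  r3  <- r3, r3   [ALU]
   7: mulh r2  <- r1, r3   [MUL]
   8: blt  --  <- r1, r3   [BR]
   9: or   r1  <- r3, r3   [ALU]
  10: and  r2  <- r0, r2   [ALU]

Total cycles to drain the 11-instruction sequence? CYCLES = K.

CYCLES = 7

c0: i0 sub.ALU  WAW r2
c1: i1/i2 mul.MUL/st.MEM  dual
c2: i3 ld.MEM  no-port MEM/MEM
c3: i4/i5 st.MEM/xor.ALU  dual
c4: i6 sub.ALU  RAW r3
c5: i7/i8 mulh.MUL/blt.BR  dual
c6: i9/i10 or.ALU/and.ALU  dual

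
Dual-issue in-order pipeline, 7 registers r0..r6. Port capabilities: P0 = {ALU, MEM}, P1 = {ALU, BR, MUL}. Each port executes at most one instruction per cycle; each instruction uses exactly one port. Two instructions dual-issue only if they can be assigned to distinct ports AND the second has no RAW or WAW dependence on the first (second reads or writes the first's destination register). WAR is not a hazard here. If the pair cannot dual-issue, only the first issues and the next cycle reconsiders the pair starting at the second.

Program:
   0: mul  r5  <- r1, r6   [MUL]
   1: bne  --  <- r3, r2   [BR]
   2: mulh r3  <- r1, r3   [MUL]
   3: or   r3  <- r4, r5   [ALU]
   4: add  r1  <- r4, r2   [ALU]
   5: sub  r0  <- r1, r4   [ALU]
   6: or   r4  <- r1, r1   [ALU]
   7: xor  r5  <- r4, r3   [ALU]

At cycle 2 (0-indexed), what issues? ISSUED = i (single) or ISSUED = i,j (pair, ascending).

ISSUED = 2

0. mul.MUL @i0  | no-port MUL/BR
1. bne.BR @i1  | no-port BR/MUL
2. mulh.MUL @i2  | WAW r3
3. or.ALU+add.ALU @i3&i4  | dual
4. sub.ALU+or.ALU @i5&i6  | dual
5. xor.ALU @i7  | tail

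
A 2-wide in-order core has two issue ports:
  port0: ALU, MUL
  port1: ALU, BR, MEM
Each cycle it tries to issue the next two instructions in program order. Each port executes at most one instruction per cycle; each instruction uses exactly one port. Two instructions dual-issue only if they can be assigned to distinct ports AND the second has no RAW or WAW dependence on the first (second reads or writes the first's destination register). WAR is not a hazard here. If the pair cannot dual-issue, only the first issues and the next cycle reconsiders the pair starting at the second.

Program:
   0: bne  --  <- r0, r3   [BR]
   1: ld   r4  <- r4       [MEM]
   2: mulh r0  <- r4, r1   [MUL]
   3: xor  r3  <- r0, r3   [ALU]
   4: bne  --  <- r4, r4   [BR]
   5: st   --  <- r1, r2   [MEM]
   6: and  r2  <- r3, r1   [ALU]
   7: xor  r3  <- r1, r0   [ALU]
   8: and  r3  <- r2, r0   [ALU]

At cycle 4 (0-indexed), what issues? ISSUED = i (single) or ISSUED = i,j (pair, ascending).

c0: i0 bne.BR  no-port BR/MEM
c1: i1 ld.MEM  RAW r4
c2: i2 mulh.MUL  RAW r0
c3: i3,i4 xor.ALU+bne.BR  pair
c4: i5,i6 st.MEM+and.ALU  pair
c5: i7 xor.ALU  WAW r3
c6: i8 and.ALU  tail

ISSUED = 5,6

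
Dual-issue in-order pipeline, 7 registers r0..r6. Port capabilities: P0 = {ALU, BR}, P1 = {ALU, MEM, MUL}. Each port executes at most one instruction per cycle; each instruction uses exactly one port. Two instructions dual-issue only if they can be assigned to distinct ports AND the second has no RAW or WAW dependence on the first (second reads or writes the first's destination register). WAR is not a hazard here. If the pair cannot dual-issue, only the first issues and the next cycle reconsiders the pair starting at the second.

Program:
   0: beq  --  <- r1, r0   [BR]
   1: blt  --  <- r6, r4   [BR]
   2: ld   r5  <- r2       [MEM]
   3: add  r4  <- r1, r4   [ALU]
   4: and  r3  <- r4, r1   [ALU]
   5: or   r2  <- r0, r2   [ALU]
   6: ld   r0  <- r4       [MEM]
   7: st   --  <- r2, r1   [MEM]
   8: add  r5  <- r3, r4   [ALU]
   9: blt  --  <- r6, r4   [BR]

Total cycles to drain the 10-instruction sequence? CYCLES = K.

0. beq.BR @i0  | no-port BR/BR
1. blt.BR/ld.MEM @i1/i2  | pair
2. add.ALU @i3  | RAW r4
3. and.ALU/or.ALU @i4/i5  | pair
4. ld.MEM @i6  | no-port MEM/MEM
5. st.MEM/add.ALU @i7/i8  | pair
6. blt.BR @i9  | tail

CYCLES = 7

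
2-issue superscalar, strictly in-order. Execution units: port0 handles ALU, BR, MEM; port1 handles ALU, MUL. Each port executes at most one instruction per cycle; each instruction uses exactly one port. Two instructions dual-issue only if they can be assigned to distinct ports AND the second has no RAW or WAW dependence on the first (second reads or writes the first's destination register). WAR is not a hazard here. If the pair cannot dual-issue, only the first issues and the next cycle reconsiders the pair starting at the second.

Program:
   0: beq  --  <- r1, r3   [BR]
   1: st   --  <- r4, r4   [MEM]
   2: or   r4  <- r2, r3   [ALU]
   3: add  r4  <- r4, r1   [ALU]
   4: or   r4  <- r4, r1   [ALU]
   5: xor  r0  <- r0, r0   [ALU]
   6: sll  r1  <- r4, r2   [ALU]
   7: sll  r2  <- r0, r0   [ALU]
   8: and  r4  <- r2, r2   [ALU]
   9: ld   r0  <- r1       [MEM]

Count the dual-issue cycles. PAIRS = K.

  cy0 -> i0 (beq) no-port BR/MEM
  cy1 -> i1/i2 (st+or) dual
  cy2 -> i3 (add) RAW+WAW r4
  cy3 -> i4/i5 (or+xor) dual
  cy4 -> i6/i7 (sll+sll) dual
  cy5 -> i8/i9 (and+ld) dual

PAIRS = 4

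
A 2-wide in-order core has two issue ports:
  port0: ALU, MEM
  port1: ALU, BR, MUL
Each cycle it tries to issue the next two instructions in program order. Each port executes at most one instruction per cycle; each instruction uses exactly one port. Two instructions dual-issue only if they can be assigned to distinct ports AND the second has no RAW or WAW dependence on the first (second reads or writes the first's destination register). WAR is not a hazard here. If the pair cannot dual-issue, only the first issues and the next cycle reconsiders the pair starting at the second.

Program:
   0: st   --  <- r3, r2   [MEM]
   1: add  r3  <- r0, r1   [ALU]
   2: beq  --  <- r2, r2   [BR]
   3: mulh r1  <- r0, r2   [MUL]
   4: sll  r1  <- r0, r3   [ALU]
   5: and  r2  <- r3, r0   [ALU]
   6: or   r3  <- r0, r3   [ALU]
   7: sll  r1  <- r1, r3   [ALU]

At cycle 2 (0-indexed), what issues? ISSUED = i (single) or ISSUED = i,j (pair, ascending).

[0] i0/i1  st+add  -- dual
[1] i2  beq  -- no-port BR/MUL
[2] i3  mulh  -- WAW r1
[3] i4/i5  sll+and  -- dual
[4] i6  or  -- RAW r3
[5] i7  sll  -- tail

ISSUED = 3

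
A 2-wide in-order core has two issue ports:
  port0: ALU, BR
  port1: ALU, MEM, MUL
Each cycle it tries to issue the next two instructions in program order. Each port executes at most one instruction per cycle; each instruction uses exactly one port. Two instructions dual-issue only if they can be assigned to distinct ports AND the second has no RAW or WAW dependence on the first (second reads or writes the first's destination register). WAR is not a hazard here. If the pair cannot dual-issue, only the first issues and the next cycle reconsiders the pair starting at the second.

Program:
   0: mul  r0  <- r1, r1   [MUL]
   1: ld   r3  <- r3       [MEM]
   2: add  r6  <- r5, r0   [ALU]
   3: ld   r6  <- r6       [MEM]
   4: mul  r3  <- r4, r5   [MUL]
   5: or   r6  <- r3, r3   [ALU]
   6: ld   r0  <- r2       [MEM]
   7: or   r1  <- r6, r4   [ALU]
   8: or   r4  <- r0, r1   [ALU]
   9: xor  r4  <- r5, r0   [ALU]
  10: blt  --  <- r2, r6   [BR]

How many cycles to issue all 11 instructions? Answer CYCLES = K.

CYCLES = 8

[0] i0  mul.MUL  -- no-port MUL/MEM
[1] i1&i2  ld.MEM+add.ALU  -- 2-wide
[2] i3  ld.MEM  -- no-port MEM/MUL
[3] i4  mul.MUL  -- RAW r3
[4] i5&i6  or.ALU+ld.MEM  -- 2-wide
[5] i7  or.ALU  -- RAW r1
[6] i8  or.ALU  -- WAW r4
[7] i9&i10  xor.ALU+blt.BR  -- 2-wide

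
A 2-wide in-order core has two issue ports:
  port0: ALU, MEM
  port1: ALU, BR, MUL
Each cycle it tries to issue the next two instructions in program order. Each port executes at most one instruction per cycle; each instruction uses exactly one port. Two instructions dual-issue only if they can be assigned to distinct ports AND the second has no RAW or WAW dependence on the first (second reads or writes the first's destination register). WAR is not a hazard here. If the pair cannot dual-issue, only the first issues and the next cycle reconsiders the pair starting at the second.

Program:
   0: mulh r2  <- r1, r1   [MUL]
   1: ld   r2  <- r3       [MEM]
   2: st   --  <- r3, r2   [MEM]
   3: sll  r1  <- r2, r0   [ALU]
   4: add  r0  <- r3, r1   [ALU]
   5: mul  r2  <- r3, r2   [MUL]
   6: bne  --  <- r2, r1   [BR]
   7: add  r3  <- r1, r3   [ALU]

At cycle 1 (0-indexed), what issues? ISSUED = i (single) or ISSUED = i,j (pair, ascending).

ISSUED = 1

c0: i0 mulh.MUL  WAW r2
c1: i1 ld.MEM  no-port MEM/MEM
c2: i2/i3 st.MEM/sll.ALU  dual
c3: i4/i5 add.ALU/mul.MUL  dual
c4: i6/i7 bne.BR/add.ALU  dual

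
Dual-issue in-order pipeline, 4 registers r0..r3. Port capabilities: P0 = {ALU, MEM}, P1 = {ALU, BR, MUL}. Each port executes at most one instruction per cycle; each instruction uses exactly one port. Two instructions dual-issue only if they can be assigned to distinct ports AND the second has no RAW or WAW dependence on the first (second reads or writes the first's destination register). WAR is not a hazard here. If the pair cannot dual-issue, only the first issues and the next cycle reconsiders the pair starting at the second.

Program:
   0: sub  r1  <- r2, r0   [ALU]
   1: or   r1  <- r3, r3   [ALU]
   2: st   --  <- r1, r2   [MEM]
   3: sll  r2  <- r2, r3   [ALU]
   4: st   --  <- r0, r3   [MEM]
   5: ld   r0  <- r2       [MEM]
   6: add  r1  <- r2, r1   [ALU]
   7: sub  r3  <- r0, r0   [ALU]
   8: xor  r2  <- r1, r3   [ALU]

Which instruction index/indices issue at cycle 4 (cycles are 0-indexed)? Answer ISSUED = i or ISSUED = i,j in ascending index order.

[0] i0  sub.ALU  -- WAW r1
[1] i1  or.ALU  -- RAW r1
[2] i2/i3  st.MEM/sll.ALU  -- pair
[3] i4  st.MEM  -- no-port MEM/MEM
[4] i5/i6  ld.MEM/add.ALU  -- pair
[5] i7  sub.ALU  -- RAW r3
[6] i8  xor.ALU  -- tail

ISSUED = 5,6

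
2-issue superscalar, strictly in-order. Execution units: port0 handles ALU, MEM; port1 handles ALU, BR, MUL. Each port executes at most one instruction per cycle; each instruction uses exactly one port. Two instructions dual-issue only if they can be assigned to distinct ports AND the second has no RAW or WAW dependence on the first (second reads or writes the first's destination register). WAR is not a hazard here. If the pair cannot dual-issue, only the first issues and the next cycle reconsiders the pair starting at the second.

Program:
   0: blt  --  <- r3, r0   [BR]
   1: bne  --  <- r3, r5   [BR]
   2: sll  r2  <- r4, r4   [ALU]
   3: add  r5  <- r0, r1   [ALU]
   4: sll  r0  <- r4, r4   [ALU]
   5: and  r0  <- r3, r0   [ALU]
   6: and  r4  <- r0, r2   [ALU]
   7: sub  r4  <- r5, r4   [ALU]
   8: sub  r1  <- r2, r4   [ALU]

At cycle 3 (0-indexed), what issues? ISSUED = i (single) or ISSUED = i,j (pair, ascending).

ISSUED = 5

0. blt.BR @i0  | no-port BR/BR
1. bne.BR+sll.ALU @i1+i2  | 2-wide
2. add.ALU+sll.ALU @i3+i4  | 2-wide
3. and.ALU @i5  | RAW r0
4. and.ALU @i6  | RAW+WAW r4
5. sub.ALU @i7  | RAW r4
6. sub.ALU @i8  | tail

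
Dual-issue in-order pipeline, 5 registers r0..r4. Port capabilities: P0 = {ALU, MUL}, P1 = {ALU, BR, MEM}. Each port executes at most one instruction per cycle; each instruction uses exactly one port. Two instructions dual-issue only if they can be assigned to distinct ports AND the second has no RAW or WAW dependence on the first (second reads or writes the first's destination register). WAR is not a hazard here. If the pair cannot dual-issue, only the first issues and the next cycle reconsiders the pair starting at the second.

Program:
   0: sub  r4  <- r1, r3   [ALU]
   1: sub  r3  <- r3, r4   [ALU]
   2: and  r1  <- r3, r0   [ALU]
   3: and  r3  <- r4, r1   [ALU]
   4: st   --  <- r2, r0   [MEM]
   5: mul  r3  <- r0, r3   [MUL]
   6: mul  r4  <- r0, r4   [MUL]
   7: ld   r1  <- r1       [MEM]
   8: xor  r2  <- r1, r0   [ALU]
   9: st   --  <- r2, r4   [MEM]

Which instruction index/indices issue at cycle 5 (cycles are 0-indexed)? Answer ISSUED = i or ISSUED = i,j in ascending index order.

[0] i0  sub.ALU  -- RAW r4
[1] i1  sub.ALU  -- RAW r3
[2] i2  and.ALU  -- RAW r1
[3] i3+i4  and.ALU+st.MEM  -- pair
[4] i5  mul.MUL  -- no-port MUL/MUL
[5] i6+i7  mul.MUL+ld.MEM  -- pair
[6] i8  xor.ALU  -- RAW r2
[7] i9  st.MEM  -- tail

ISSUED = 6,7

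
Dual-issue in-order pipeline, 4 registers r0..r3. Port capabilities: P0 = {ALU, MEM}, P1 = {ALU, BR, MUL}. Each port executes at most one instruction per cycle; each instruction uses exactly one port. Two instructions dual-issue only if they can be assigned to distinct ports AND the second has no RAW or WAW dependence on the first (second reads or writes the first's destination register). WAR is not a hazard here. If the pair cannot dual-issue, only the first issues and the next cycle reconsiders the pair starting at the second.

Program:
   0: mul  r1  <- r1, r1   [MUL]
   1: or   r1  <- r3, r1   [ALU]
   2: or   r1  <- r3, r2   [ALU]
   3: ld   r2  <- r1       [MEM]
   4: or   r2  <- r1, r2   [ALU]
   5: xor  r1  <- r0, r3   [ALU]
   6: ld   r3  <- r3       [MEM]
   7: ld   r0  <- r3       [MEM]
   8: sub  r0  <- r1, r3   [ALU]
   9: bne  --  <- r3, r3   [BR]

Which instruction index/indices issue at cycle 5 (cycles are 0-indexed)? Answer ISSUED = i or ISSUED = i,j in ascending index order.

ISSUED = 6

[0] i0  mul.MUL  -- RAW+WAW r1
[1] i1  or.ALU  -- WAW r1
[2] i2  or.ALU  -- RAW r1
[3] i3  ld.MEM  -- RAW+WAW r2
[4] i4+i5  or.ALU+xor.ALU  -- 2-wide
[5] i6  ld.MEM  -- no-port MEM/MEM
[6] i7  ld.MEM  -- WAW r0
[7] i8+i9  sub.ALU+bne.BR  -- 2-wide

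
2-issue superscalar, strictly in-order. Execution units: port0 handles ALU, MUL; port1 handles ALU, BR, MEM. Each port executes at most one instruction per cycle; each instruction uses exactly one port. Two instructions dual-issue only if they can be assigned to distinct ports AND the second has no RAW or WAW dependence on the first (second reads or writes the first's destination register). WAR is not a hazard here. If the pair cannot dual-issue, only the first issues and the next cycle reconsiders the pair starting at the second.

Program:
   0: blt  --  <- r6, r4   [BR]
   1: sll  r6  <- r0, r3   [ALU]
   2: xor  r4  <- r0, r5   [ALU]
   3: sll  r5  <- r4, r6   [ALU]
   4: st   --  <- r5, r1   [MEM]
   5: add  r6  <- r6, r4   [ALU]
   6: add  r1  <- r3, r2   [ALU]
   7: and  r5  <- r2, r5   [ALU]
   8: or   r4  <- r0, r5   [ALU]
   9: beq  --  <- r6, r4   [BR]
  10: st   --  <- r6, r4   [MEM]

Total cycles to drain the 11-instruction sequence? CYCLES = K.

c0: i0,i1 blt/sll  2-wide
c1: i2 xor  RAW r4
c2: i3 sll  RAW r5
c3: i4,i5 st/add  2-wide
c4: i6,i7 add/and  2-wide
c5: i8 or  RAW r4
c6: i9 beq  no-port BR/MEM
c7: i10 st  tail

CYCLES = 8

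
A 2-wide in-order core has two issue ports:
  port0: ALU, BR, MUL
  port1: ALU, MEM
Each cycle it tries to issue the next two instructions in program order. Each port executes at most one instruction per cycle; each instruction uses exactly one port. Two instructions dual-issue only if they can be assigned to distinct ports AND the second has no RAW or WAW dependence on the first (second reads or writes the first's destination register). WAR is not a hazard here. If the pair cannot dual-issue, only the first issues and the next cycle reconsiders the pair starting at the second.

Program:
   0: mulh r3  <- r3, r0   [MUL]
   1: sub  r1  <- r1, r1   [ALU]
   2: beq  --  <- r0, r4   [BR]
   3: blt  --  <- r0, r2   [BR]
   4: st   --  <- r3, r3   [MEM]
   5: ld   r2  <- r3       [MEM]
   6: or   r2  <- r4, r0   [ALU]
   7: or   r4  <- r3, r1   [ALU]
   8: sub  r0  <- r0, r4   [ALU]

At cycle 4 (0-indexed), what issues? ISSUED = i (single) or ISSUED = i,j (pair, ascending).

ISSUED = 6,7

t=0 i0/i1:mulh.MUL;sub.ALU ; dual
t=1 i2:beq.BR ; no-port BR/BR
t=2 i3/i4:blt.BR;st.MEM ; dual
t=3 i5:ld.MEM ; WAW r2
t=4 i6/i7:or.ALU;or.ALU ; dual
t=5 i8:sub.ALU ; tail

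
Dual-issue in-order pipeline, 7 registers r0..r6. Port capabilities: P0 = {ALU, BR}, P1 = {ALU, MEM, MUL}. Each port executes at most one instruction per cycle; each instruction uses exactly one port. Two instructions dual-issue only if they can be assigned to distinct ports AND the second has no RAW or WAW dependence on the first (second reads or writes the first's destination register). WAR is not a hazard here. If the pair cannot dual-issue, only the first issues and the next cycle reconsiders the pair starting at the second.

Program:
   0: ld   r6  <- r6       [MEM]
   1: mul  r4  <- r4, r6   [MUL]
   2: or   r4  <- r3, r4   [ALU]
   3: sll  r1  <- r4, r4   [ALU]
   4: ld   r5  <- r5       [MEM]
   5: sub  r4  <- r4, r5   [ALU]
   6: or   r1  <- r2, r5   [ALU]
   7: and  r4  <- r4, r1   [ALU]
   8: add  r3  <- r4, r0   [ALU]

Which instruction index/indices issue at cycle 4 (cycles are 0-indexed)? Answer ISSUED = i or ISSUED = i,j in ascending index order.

ISSUED = 5,6

0. ld.MEM @i0  | no-port MEM/MUL
1. mul.MUL @i1  | RAW+WAW r4
2. or.ALU @i2  | RAW r4
3. sll.ALU/ld.MEM @i3&i4  | 2-wide
4. sub.ALU/or.ALU @i5&i6  | 2-wide
5. and.ALU @i7  | RAW r4
6. add.ALU @i8  | tail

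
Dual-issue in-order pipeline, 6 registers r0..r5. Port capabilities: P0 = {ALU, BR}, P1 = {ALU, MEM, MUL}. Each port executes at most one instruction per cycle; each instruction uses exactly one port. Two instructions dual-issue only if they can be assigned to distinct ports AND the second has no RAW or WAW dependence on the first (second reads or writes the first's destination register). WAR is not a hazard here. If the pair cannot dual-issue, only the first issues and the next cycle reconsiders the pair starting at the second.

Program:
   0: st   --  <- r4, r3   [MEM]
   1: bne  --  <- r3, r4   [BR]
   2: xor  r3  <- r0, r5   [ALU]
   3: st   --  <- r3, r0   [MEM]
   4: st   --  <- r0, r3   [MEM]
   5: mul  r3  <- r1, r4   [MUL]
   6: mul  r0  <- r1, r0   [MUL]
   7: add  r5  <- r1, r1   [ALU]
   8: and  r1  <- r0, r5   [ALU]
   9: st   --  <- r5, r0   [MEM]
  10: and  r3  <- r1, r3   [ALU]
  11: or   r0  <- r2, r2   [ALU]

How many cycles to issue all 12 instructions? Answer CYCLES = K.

CYCLES = 8

t=0 i0+i1:st/bne ; 2-wide
t=1 i2:xor ; RAW r3
t=2 i3:st ; no-port MEM/MEM
t=3 i4:st ; no-port MEM/MUL
t=4 i5:mul ; no-port MUL/MUL
t=5 i6+i7:mul/add ; 2-wide
t=6 i8+i9:and/st ; 2-wide
t=7 i10+i11:and/or ; 2-wide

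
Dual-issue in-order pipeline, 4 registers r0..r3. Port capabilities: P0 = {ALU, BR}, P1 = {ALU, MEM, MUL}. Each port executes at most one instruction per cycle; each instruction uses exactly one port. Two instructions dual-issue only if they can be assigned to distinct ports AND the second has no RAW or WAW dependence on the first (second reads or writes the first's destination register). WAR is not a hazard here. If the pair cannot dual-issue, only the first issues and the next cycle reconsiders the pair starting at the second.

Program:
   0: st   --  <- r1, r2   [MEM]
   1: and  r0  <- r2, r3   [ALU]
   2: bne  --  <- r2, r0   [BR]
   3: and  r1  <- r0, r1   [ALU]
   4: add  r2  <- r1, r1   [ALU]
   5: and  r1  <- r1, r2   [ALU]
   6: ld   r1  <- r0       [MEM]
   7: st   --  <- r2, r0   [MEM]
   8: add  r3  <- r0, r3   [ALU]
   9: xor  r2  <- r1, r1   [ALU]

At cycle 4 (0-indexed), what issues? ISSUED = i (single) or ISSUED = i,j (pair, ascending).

[0] i0&i1  st+and  -- pair
[1] i2&i3  bne+and  -- pair
[2] i4  add  -- RAW r2
[3] i5  and  -- WAW r1
[4] i6  ld  -- no-port MEM/MEM
[5] i7&i8  st+add  -- pair
[6] i9  xor  -- tail

ISSUED = 6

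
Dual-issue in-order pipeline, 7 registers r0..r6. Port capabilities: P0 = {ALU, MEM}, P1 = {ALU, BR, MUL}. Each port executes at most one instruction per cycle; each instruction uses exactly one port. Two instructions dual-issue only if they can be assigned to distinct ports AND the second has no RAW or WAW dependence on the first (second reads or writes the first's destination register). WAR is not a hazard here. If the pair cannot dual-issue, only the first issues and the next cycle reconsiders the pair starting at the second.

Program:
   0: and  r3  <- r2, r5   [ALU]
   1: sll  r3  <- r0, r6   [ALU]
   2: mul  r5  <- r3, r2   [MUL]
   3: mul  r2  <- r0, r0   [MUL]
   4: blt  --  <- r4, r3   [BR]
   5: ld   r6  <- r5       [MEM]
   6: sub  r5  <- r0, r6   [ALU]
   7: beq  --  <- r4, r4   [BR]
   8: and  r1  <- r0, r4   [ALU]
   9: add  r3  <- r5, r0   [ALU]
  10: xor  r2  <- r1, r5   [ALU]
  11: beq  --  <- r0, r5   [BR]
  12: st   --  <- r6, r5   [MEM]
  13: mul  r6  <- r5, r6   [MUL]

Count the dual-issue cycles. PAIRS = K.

PAIRS = 5

0. and @i0  | WAW r3
1. sll @i1  | RAW r3
2. mul @i2  | no-port MUL/MUL
3. mul @i3  | no-port MUL/BR
4. blt/ld @i4&i5  | 2-wide
5. sub/beq @i6&i7  | 2-wide
6. and/add @i8&i9  | 2-wide
7. xor/beq @i10&i11  | 2-wide
8. st/mul @i12&i13  | 2-wide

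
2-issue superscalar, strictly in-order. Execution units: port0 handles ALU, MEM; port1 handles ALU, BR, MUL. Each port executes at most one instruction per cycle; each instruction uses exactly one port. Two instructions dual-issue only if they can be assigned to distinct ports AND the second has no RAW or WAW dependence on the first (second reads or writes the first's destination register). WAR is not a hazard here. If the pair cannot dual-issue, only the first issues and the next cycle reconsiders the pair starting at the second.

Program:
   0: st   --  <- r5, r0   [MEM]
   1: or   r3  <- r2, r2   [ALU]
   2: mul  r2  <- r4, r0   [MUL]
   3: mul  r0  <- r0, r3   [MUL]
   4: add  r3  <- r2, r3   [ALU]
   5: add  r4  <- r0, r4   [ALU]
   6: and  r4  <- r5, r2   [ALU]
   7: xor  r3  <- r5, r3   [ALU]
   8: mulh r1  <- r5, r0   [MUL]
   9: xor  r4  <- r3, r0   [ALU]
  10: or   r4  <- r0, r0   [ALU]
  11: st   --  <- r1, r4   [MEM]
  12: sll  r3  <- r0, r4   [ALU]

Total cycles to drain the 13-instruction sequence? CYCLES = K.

CYCLES = 8

#0 head=0: st.MEM+or.ALU i0/i1 pair
#1 head=2: mul.MUL i2 no-port MUL/MUL
#2 head=3: mul.MUL+add.ALU i3/i4 pair
#3 head=5: add.ALU i5 WAW r4
#4 head=6: and.ALU+xor.ALU i6/i7 pair
#5 head=8: mulh.MUL+xor.ALU i8/i9 pair
#6 head=10: or.ALU i10 RAW r4
#7 head=11: st.MEM+sll.ALU i11/i12 pair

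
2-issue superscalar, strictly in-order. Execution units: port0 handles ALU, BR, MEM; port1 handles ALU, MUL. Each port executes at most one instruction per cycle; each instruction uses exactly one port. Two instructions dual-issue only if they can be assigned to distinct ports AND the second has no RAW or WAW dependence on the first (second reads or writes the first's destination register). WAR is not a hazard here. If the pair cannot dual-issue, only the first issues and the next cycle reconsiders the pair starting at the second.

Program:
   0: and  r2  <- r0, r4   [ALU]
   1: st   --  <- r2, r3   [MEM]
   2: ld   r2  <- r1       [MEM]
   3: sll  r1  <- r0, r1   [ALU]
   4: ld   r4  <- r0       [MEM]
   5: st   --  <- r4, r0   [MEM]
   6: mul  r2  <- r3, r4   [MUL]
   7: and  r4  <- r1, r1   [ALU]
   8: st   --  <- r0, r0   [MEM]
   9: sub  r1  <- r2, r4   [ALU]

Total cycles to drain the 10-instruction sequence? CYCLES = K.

CYCLES = 7

[0] i0  and  -- RAW r2
[1] i1  st  -- no-port MEM/MEM
[2] i2&i3  ld;sll  -- dual
[3] i4  ld  -- no-port MEM/MEM
[4] i5&i6  st;mul  -- dual
[5] i7&i8  and;st  -- dual
[6] i9  sub  -- tail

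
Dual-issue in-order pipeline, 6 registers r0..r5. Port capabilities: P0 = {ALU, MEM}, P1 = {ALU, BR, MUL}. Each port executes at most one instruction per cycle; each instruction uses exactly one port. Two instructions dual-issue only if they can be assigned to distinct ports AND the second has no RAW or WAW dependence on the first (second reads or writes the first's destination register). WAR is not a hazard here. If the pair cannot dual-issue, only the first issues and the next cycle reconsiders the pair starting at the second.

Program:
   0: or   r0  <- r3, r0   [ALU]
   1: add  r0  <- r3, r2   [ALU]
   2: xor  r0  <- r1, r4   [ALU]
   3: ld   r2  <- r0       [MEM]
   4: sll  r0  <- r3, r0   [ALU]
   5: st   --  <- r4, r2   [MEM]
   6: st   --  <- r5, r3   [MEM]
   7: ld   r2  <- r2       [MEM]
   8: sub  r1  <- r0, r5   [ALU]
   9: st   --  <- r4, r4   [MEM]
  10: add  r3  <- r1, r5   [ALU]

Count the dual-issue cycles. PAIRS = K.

0. or @i0  | WAW r0
1. add @i1  | WAW r0
2. xor @i2  | RAW r0
3. ld sll @i3+i4  | pair
4. st @i5  | no-port MEM/MEM
5. st @i6  | no-port MEM/MEM
6. ld sub @i7+i8  | pair
7. st add @i9+i10  | pair

PAIRS = 3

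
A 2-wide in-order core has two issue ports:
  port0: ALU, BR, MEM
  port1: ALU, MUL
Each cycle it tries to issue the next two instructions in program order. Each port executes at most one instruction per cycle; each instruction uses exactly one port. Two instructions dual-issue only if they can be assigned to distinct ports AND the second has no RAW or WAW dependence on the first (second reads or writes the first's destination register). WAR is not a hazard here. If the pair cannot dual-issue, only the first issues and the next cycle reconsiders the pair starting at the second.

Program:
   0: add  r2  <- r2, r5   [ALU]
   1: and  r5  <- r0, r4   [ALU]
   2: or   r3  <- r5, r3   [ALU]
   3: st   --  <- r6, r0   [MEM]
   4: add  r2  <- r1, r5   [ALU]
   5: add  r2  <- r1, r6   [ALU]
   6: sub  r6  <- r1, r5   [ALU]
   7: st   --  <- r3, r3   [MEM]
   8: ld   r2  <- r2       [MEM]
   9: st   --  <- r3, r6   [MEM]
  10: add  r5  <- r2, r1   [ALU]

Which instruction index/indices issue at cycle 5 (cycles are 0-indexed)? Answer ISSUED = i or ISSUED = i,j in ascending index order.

0. add.ALU and.ALU @i0/i1  | pair
1. or.ALU st.MEM @i2/i3  | pair
2. add.ALU @i4  | WAW r2
3. add.ALU sub.ALU @i5/i6  | pair
4. st.MEM @i7  | no-port MEM/MEM
5. ld.MEM @i8  | no-port MEM/MEM
6. st.MEM add.ALU @i9/i10  | pair

ISSUED = 8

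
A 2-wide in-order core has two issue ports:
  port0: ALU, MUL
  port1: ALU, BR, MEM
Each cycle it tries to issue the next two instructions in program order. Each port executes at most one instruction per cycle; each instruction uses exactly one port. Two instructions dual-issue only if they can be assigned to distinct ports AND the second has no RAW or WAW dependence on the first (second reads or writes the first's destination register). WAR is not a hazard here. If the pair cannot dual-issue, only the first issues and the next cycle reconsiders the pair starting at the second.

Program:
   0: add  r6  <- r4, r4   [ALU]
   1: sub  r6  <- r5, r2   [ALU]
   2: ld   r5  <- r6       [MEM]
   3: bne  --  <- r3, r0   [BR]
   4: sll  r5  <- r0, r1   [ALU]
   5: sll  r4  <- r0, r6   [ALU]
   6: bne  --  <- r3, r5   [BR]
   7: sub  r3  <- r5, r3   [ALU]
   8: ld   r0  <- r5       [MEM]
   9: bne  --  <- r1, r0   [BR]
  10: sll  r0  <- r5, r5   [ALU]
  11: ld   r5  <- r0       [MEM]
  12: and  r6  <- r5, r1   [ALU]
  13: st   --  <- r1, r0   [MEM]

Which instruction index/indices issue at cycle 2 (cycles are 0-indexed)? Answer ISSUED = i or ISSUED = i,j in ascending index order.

ISSUED = 2

#0 head=0: add i0 WAW r6
#1 head=1: sub i1 RAW r6
#2 head=2: ld i2 no-port MEM/BR
#3 head=3: bne sll i3,i4 pair
#4 head=5: sll bne i5,i6 pair
#5 head=7: sub ld i7,i8 pair
#6 head=9: bne sll i9,i10 pair
#7 head=11: ld i11 RAW r5
#8 head=12: and st i12,i13 pair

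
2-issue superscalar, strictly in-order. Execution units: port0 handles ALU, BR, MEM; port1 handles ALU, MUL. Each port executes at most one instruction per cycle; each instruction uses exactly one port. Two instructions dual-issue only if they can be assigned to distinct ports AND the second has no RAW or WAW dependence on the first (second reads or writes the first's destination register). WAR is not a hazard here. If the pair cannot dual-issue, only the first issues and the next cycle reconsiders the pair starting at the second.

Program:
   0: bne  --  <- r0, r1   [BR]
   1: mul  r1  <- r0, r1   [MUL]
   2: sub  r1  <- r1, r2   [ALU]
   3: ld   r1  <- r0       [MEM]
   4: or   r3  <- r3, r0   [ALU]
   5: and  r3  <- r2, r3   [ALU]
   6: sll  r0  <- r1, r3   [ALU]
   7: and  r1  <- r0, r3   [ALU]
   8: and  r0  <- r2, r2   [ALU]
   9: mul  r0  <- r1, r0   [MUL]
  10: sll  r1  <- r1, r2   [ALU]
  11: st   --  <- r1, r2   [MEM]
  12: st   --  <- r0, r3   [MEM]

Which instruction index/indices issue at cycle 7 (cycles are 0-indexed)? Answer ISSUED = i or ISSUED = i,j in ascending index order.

  cy0 -> i0,i1 (bne+mul) dual
  cy1 -> i2 (sub) WAW r1
  cy2 -> i3,i4 (ld+or) dual
  cy3 -> i5 (and) RAW r3
  cy4 -> i6 (sll) RAW r0
  cy5 -> i7,i8 (and+and) dual
  cy6 -> i9,i10 (mul+sll) dual
  cy7 -> i11 (st) no-port MEM/MEM
  cy8 -> i12 (st) tail

ISSUED = 11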